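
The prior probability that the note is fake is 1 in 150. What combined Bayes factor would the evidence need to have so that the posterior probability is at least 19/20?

2831

Prior odds = (1/150)/(149/150) = 1/149.
Target odds = 0.95/0.05 = 19.
Required Bayes factor = 19 ÷ (1/149) = 2831.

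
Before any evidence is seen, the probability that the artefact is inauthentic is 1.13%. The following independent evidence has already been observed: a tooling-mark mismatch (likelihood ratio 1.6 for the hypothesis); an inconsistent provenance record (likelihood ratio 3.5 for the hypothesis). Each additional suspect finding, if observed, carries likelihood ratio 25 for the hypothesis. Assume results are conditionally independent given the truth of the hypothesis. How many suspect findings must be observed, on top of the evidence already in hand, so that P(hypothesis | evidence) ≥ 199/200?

Prior odds = 0.0113/0.9887 = 113/9887.
Combined Bayes factor of the evidence already in hand = 1.6 × 3.5 = 5.6.
Odds after that evidence = (113/9887) × 5.6 = 3164/49435.
Target odds = 0.995/0.005 = 199.
Need 25ⁿ ≥ 199 ÷ (3164/49435) = 9837565/3164.
25² = 625 falls short of 9837565/3164 but 25³ = 15625 reaches it, so n = 3.

3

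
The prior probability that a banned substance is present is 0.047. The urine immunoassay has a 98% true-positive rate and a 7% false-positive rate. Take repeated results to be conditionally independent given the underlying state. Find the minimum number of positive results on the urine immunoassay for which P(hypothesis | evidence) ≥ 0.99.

3

Prior odds: 0.047 ÷ 0.953 = 47/953.
Likelihood ratio of a positive result = 0.98/0.07 = 14.
Target posterior odds = 0.99/0.01 = 99.
Need (47/953) × 14ⁿ ≥ 99, i.e. 14ⁿ ≥ 94347/47.
14² = 196 falls short of 94347/47 but 14³ = 2744 reaches it, so n = 3.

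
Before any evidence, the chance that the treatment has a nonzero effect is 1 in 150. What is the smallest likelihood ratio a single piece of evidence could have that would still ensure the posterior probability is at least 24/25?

Prior odds = (1/150)/(149/150) = 1/149.
Target odds = 0.96/0.04 = 24.
Required Bayes factor = 24 ÷ (1/149) = 3576.

3576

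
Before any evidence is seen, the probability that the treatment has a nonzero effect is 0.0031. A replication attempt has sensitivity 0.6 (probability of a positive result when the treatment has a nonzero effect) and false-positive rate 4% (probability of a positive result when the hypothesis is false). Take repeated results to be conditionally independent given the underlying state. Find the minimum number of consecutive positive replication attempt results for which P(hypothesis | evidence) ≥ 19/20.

Prior odds = 0.0031/0.9969 = 31/9969.
Likelihood ratio of a positive result = 0.6/0.04 = 15.
Target odds: 0.95 ÷ 0.05 = 19.
Need (31/9969) × 15ⁿ ≥ 19, i.e. 15ⁿ ≥ 189411/31.
15³ = 3375 falls short of 189411/31 but 15⁴ = 50625 reaches it, so n = 4.

4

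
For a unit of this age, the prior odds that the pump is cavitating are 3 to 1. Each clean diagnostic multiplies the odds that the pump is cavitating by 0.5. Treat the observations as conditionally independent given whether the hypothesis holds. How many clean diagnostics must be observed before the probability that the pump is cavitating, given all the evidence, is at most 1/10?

5

Prior odds = 3.
Likelihood ratio per clean diagnostic = 0.5.
Target odds: 0.1 ÷ 0.9 = 1/9.
Need 3 × 0.5ⁿ ≤ 1/9, i.e. 0.5ⁿ ≤ 1/27.
0.5⁴ = 0.0625 is still above 1/27 but 0.5⁵ = 0.03125 is at or below it, so n = 5.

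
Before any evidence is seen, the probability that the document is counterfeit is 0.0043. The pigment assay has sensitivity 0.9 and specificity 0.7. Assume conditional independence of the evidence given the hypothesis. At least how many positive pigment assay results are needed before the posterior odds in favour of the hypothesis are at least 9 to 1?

7

Prior odds: 0.0043 ÷ 0.9957 = 43/9957.
False-positive rate = 1 − 0.7 = 0.3; likelihood ratio of a positive = 0.9/0.3 = 3.
Target odds = 9.
Need (43/9957) × 3ⁿ ≥ 9, i.e. 3ⁿ ≥ 89613/43.
3⁶ = 729 falls short of 89613/43 but 3⁷ = 2187 reaches it, so n = 7.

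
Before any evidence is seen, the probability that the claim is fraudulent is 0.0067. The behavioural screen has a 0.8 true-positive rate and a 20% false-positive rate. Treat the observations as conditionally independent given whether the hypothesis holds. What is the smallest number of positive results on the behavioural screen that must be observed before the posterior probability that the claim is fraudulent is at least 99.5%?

Prior odds = 0.0067/0.9933 = 67/9933.
Likelihood ratio of a positive result = 0.8/0.2 = 4.
Target odds: 0.995 ÷ 0.005 = 199.
Require 4ⁿ ≥ 199 ÷ (67/9933) = 1976667/67.
4⁷ = 16384 falls short of 1976667/67 but 4⁸ = 65536 reaches it, so n = 8.

8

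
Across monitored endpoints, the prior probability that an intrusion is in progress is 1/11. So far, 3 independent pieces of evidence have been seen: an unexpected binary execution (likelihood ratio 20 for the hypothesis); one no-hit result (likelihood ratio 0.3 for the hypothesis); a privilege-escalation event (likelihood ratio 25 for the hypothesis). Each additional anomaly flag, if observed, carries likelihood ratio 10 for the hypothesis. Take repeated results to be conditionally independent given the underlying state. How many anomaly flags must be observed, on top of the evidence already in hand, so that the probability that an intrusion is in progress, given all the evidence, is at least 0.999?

2

Prior odds = (1/11)/(10/11) = 0.1.
Combined Bayes factor of the evidence already in hand = 20 × 0.3 × 25 = 150.
Odds after that evidence = 0.1 × 150 = 15.
Target odds = 0.999/0.001 = 999.
Need 10ⁿ ≥ 999 ÷ 15 = 66.6.
10¹ = 10 falls short of 66.6 but 10² = 100 reaches it, so n = 2.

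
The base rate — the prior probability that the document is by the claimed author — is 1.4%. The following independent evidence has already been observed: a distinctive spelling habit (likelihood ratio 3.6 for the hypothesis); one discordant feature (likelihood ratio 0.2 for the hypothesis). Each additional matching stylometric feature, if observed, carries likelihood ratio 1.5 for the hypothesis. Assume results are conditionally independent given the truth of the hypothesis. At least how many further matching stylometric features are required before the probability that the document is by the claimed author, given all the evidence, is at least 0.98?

Prior odds = 0.014/0.986 = 7/493.
Combined Bayes factor of the evidence already in hand = 3.6 × 0.2 = 0.72.
Odds after that evidence = (7/493) × 0.72 = 126/12325.
Target odds = 0.98/0.02 = 49.
Need 1.5ⁿ ≥ 49 ÷ (126/12325) = 86275/18.
1.5²⁰ ≈3325.26 falls short of 86275/18 but 1.5²¹ ≈4987.89 reaches it, so n = 21.

21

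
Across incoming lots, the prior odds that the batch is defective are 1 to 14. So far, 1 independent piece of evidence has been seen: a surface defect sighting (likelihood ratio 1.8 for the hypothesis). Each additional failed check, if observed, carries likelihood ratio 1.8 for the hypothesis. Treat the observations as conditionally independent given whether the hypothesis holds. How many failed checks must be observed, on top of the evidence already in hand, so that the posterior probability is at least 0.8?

6

Prior odds = 1/14.
Bayes factor of the evidence already in hand = 1.8.
Odds after that evidence = (1/14) × 1.8 = 9/70.
Target odds = 0.8/0.2 = 4.
Need 1.8ⁿ ≥ 4 ÷ (9/70) = 280/9.
1.8⁵ = 18.89568 falls short of 280/9 but 1.8⁶ = 531441/15625 reaches it, so n = 6.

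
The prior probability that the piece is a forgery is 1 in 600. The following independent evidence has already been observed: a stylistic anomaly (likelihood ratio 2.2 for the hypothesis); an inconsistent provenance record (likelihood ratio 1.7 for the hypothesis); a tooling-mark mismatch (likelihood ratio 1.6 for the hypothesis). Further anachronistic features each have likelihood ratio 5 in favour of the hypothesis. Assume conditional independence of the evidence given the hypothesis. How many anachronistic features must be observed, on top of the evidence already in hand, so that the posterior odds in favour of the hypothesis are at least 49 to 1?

Prior odds = (1/600)/(599/600) = 1/599.
Combined Bayes factor of the evidence already in hand = 2.2 × 1.7 × 1.6 = 5.984.
Odds after that evidence = (1/599) × 5.984 = 748/74875.
Target odds = 49.
Need 5ⁿ ≥ 49 ÷ (748/74875) = 3668875/748.
5⁵ = 3125 falls short of 3668875/748 but 5⁶ = 15625 reaches it, so n = 6.

6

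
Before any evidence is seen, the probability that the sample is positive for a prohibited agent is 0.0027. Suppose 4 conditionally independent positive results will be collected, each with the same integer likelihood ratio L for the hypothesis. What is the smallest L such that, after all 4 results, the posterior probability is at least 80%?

7

Prior odds = 0.0027/0.9973 = 27/9973.
Target odds = 0.8/0.2 = 4.
Need L⁴ ≥ 4 ÷ (27/9973) = 39892/27.
6⁴ = 1296 < 39892/27 ≤ 2401 = 7⁴, so L = 7.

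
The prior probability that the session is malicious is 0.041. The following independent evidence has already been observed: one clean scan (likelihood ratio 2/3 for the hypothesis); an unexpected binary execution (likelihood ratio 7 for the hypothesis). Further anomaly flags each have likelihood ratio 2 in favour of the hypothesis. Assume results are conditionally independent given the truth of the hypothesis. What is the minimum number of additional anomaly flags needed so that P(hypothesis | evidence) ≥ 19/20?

7

Prior odds = 0.041/0.959 = 41/959.
Combined Bayes factor of the evidence already in hand = (2/3) × 7 = 14/3.
Odds after that evidence = (41/959) × 14/3 = 82/411.
Target odds = 0.95/0.05 = 19.
Need 2ⁿ ≥ 19 ÷ (82/411) = 7809/82.
2⁶ = 64 falls short of 7809/82 but 2⁷ = 128 reaches it, so n = 7.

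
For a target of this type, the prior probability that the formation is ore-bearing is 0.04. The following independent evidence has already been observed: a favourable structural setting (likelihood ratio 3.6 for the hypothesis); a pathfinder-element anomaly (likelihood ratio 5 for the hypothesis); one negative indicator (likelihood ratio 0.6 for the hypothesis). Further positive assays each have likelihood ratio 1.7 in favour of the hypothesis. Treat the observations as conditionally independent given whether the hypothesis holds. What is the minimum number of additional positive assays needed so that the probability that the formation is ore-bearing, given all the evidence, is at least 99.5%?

Prior odds = 0.04/0.96 = 1/24.
Combined Bayes factor of the evidence already in hand = 3.6 × 5 × 0.6 = 10.8.
Odds after that evidence = (1/24) × 10.8 = 0.45.
Target odds = 0.995/0.005 = 199.
Need 1.7ⁿ ≥ 199 ÷ 0.45 = 3980/9.
1.7¹¹ ≈342.719 falls short of 3980/9 but 1.7¹² ≈582.622 reaches it, so n = 12.

12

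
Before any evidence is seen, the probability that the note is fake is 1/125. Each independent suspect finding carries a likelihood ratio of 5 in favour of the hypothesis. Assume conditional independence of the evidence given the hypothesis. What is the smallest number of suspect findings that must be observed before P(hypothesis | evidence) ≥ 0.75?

4

Prior odds: 0.008 ÷ 0.992 = 1/124.
Likelihood ratio per suspect finding = 5.
Target posterior odds = 0.75/0.25 = 3.
Require 5ⁿ ≥ 3 ÷ (1/124) = 372.
5³ = 125 falls short of 372 but 5⁴ = 625 reaches it, so n = 4.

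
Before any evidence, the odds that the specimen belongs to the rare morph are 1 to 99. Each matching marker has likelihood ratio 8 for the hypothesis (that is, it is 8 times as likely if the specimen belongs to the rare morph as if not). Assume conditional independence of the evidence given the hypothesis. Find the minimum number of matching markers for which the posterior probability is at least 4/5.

Prior odds = 1/99.
Likelihood ratio per matching marker = 8.
Target posterior odds = 0.8/0.2 = 4.
Require 8ⁿ ≥ 4 ÷ (1/99) = 396.
8² = 64 falls short of 396 but 8³ = 512 reaches it, so n = 3.

3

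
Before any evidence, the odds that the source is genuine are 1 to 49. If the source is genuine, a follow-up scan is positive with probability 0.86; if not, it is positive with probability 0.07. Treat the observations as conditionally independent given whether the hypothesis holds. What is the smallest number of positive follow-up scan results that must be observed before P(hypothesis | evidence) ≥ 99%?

4

Prior odds = 1/49.
Likelihood ratio of a positive = 0.86/0.07 = 86/7.
Target posterior odds = 0.99/0.01 = 99.
Require (86/7)ⁿ ≥ 99 ÷ (1/49) = 4851.
(86/7)³ = 636056/343 falls short of 4851 but (86/7)⁴ = 54700816/2401 reaches it, so n = 4.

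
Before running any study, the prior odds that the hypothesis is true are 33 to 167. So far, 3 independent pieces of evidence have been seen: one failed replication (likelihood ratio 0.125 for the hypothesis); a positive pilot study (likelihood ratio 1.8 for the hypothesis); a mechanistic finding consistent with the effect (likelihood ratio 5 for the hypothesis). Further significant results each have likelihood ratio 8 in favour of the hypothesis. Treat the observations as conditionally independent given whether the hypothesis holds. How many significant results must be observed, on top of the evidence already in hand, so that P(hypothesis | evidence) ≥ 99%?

Prior odds = 33/167.
Combined Bayes factor of the evidence already in hand = 0.125 × 1.8 × 5 = 1.125.
Odds after that evidence = (33/167) × 1.125 = 297/1336.
Target odds = 0.99/0.01 = 99.
Need 8ⁿ ≥ 99 ÷ (297/1336) = 1336/3.
8² = 64 falls short of 1336/3 but 8³ = 512 reaches it, so n = 3.

3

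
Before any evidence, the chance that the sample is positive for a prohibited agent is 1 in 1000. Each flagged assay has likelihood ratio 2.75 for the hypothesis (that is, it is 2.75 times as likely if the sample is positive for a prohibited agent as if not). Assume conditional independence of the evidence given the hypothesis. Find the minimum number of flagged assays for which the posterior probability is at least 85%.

Prior odds: 0.001 ÷ 0.999 = 1/999.
Likelihood ratio per flagged assay = 2.75.
Target odds: 0.85 ÷ 0.15 = 17/3.
Require 2.75ⁿ ≥ 17/3 ÷ (1/999) = 5661.
2.75⁸ = 214358881/65536 falls short of 5661 but 2.75⁹ ≈8994.86 reaches it, so n = 9.

9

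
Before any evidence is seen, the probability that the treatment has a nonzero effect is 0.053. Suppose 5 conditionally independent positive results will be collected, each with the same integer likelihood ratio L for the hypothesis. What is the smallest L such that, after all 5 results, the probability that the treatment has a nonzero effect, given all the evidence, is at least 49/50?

4

Prior odds = 0.053/0.947 = 53/947.
Target odds = 0.98/0.02 = 49.
Need L⁵ ≥ 49 ÷ (53/947) = 46403/53.
3⁵ = 243 < 46403/53 ≤ 1024 = 4⁵, so L = 4.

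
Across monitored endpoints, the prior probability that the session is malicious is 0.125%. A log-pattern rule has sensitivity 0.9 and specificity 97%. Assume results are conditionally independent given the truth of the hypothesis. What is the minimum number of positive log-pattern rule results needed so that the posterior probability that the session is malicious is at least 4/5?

3

Prior odds = 0.00125/0.99875 = 1/799.
False-positive rate = 1 − 0.97 = 0.03; likelihood ratio of a positive = 0.9/0.03 = 30.
Target odds: 0.8 ÷ 0.2 = 4.
Require 30ⁿ ≥ 4 ÷ (1/799) = 3196.
30² = 900 falls short of 3196 but 30³ = 27000 reaches it, so n = 3.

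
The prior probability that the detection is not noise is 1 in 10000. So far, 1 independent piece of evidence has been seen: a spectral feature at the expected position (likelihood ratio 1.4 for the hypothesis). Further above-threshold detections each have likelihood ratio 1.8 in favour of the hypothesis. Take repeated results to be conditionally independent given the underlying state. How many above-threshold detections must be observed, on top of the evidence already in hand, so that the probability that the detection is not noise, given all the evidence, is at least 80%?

Prior odds = 0.0001/0.9999 = 1/9999.
Bayes factor of the evidence already in hand = 1.4.
Odds after that evidence = (1/9999) × 1.4 = 7/49995.
Target odds = 0.8/0.2 = 4.
Need 1.8ⁿ ≥ 4 ÷ (7/49995) = 199980/7.
1.8¹⁷ ≈21859.1 falls short of 199980/7 but 1.8¹⁸ ≈39346.4 reaches it, so n = 18.

18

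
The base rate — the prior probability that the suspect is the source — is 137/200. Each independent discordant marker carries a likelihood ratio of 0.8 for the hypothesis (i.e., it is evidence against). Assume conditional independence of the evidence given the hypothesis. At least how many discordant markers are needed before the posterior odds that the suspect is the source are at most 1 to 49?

21

Prior odds = 0.685/0.315 = 137/63.
Likelihood ratio per discordant marker = 0.8.
Target odds = 1/49.
Need (137/63) × 0.8ⁿ ≤ 1/49, i.e. 0.8ⁿ ≤ 9/959.
0.8²⁰ ≈0.0115292 is still above 9/959 but 0.8²¹ ≈0.00922337 is at or below it, so n = 21.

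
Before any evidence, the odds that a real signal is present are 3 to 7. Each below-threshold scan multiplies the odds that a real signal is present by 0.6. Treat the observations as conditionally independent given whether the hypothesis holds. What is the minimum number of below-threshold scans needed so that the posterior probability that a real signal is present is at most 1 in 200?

9

Prior odds = 3/7.
Likelihood ratio per below-threshold scan = 0.6.
Target posterior odds = 0.005/0.995 = 1/199.
Need (3/7) × 0.6ⁿ ≤ 1/199, i.e. 0.6ⁿ ≤ 7/597.
0.6⁸ = 6561/390625 is still above 7/597 but 0.6⁹ = 19683/1953125 is at or below it, so n = 9.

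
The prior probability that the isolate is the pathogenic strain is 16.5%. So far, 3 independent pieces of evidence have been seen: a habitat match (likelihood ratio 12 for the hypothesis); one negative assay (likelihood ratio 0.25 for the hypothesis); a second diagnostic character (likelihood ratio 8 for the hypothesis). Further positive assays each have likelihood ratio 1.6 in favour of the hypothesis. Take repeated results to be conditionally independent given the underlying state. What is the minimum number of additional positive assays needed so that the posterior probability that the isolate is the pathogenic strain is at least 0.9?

2

Prior odds = 0.165/0.835 = 33/167.
Combined Bayes factor of the evidence already in hand = 12 × 0.25 × 8 = 24.
Odds after that evidence = (33/167) × 24 = 792/167.
Target odds = 0.9/0.1 = 9.
Need 1.6ⁿ ≥ 9 ÷ (792/167) = 167/88.
1.6¹ = 1.6 falls short of 167/88 but 1.6² = 2.56 reaches it, so n = 2.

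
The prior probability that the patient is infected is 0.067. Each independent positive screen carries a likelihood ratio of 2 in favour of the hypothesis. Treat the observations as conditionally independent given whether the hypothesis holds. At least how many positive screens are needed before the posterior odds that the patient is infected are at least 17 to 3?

7

Prior odds = 0.067/0.933 = 67/933.
Likelihood ratio per positive screen = 2.
Target odds = 17/3.
Need (67/933) × 2ⁿ ≥ 17/3, i.e. 2ⁿ ≥ 5287/67.
2⁶ = 64 falls short of 5287/67 but 2⁷ = 128 reaches it, so n = 7.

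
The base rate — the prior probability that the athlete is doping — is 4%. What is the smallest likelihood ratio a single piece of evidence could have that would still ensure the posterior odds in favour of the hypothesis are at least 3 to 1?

Prior odds = 0.04/0.96 = 1/24.
Target odds = 3.
Required Bayes factor = 3 ÷ (1/24) = 72.

72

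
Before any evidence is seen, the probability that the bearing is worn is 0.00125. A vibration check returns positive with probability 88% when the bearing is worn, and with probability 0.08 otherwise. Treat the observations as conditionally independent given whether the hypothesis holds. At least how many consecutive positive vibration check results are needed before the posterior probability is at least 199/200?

Prior odds = 0.00125/0.99875 = 1/799.
Likelihood ratio of a positive result = 0.88/0.08 = 11.
Target odds: 0.995 ÷ 0.005 = 199.
Need (1/799) × 11ⁿ ≥ 199, i.e. 11ⁿ ≥ 159001.
11⁴ = 14641 falls short of 159001 but 11⁵ = 161051 reaches it, so n = 5.

5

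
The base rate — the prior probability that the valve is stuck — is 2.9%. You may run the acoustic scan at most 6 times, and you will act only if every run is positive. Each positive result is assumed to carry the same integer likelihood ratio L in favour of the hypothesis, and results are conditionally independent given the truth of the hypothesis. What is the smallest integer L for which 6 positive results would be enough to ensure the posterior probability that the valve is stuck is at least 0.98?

4

Prior odds = 0.029/0.971 = 29/971.
Target odds = 0.98/0.02 = 49.
Need L⁶ ≥ 49 ÷ (29/971) = 47579/29.
3⁶ = 729 < 47579/29 ≤ 4096 = 4⁶, so L = 4.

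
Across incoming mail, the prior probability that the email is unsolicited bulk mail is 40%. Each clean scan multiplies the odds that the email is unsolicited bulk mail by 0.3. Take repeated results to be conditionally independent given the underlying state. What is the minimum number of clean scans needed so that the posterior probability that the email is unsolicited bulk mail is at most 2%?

Prior odds = 0.4/0.6 = 2/3.
Likelihood ratio per clean scan = 0.3.
Target posterior odds = 0.02/0.98 = 1/49.
Need (2/3) × 0.3ⁿ ≤ 1/49, i.e. 0.3ⁿ ≤ 3/98.
0.3² = 0.09 is still above 3/98 but 0.3³ = 0.027 is at or below it, so n = 3.

3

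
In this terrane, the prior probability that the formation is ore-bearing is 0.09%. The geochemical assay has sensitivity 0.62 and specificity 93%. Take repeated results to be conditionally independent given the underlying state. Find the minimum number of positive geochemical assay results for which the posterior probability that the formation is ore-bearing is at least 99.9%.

7

Prior odds = 0.0009/0.9991 = 9/9991.
False-positive rate = 1 − 0.93 = 0.07; likelihood ratio of a positive = 0.62/0.07 = 62/7.
Target posterior odds = 0.999/0.001 = 999.
Require (62/7)ⁿ ≥ 999 ÷ (9/9991) = 1109001.
(62/7)⁶ ≈482794 falls short of 1109001 but (62/7)⁷ ≈4.27618e+06 reaches it, so n = 7.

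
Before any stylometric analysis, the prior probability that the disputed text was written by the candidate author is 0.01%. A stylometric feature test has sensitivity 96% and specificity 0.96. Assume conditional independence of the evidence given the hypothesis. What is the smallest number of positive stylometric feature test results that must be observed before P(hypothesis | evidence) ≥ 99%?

Prior odds: 0.0001 ÷ 0.9999 = 1/9999.
False-positive rate = 1 − 0.96 = 0.04; likelihood ratio of a positive = 0.96/0.04 = 24.
Target posterior odds = 0.99/0.01 = 99.
Need (1/9999) × 24ⁿ ≥ 99, i.e. 24ⁿ ≥ 989901.
24⁴ = 331776 falls short of 989901 but 24⁵ = 7962624 reaches it, so n = 5.

5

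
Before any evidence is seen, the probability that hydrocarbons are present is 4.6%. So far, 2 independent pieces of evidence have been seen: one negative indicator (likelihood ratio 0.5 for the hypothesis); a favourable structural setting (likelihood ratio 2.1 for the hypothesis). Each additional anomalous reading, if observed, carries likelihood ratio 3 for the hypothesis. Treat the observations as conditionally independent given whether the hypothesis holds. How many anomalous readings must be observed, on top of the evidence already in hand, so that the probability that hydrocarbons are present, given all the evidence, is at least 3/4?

Prior odds = 0.046/0.954 = 23/477.
Combined Bayes factor of the evidence already in hand = 0.5 × 2.1 = 1.05.
Odds after that evidence = (23/477) × 1.05 = 161/3180.
Target odds = 0.75/0.25 = 3.
Need 3ⁿ ≥ 3 ÷ (161/3180) = 9540/161.
3³ = 27 falls short of 9540/161 but 3⁴ = 81 reaches it, so n = 4.

4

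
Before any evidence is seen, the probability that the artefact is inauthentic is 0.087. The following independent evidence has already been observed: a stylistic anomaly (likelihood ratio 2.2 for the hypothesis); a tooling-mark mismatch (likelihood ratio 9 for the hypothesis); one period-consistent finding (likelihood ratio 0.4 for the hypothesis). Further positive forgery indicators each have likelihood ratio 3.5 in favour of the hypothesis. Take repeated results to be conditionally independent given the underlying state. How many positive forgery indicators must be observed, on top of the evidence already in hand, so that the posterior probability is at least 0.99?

Prior odds = 0.087/0.913 = 87/913.
Combined Bayes factor of the evidence already in hand = 2.2 × 9 × 0.4 = 7.92.
Odds after that evidence = (87/913) × 7.92 = 1566/2075.
Target odds = 0.99/0.01 = 99.
Need 3.5ⁿ ≥ 99 ÷ (1566/2075) = 22825/174.
3.5³ = 42.875 falls short of 22825/174 but 3.5⁴ = 150.0625 reaches it, so n = 4.

4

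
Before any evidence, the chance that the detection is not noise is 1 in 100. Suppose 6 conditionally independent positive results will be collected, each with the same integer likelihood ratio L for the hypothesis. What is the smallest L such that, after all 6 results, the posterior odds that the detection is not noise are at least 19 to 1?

Prior odds = 0.01/0.99 = 1/99.
Target odds = 19.
Need L⁶ ≥ 19 ÷ (1/99) = 1881.
3⁶ = 729 < 1881 ≤ 4096 = 4⁶, so L = 4.

4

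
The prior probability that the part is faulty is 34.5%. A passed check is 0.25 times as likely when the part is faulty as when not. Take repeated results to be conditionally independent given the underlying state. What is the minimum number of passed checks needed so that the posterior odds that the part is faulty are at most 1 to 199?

Prior odds = 0.345/0.655 = 69/131.
Likelihood ratio per passed check = 0.25.
Target odds = 1/199.
Require 0.25ⁿ ≤ 1/199 ÷ (69/131) = 131/13731.
0.25³ = 0.015625 is still above 131/13731 but 0.25⁴ = 0.00390625 is at or below it, so n = 4.

4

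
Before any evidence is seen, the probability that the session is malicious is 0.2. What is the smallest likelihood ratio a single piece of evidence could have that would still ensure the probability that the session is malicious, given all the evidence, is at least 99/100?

Prior odds = 0.2/0.8 = 0.25.
Target odds = 0.99/0.01 = 99.
Required Bayes factor = 99 ÷ 0.25 = 396.

396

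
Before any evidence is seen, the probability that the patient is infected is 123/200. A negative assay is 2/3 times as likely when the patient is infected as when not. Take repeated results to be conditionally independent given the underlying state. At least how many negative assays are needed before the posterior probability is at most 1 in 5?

5

Prior odds = 0.615/0.385 = 123/77.
Likelihood ratio per negative assay = 2/3.
Target posterior odds = 0.2/0.8 = 0.25.
Require (2/3)ⁿ ≤ 0.25 ÷ (123/77) = 77/492.
(2/3)⁴ = 16/81 is still above 77/492 but (2/3)⁵ = 32/243 is at or below it, so n = 5.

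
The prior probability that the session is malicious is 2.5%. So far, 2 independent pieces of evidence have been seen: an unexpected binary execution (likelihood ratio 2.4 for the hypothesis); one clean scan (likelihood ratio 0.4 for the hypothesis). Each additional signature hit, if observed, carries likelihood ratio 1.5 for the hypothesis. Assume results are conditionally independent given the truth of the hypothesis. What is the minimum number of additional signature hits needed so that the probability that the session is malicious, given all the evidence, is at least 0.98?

19

Prior odds = 0.025/0.975 = 1/39.
Combined Bayes factor of the evidence already in hand = 2.4 × 0.4 = 0.96.
Odds after that evidence = (1/39) × 0.96 = 8/325.
Target odds = 0.98/0.02 = 49.
Need 1.5ⁿ ≥ 49 ÷ (8/325) = 1990.625.
1.5¹⁸ = 387420489/262144 falls short of 1990.625 but 1.5¹⁹ ≈2216.84 reaches it, so n = 19.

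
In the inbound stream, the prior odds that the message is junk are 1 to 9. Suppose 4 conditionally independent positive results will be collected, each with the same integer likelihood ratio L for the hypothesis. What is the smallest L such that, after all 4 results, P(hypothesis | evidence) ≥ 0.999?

10

Prior odds = 1/9.
Target odds = 0.999/0.001 = 999.
Need L⁴ ≥ 999 ÷ (1/9) = 8991.
9⁴ = 6561 < 8991 ≤ 10000 = 10⁴, so L = 10.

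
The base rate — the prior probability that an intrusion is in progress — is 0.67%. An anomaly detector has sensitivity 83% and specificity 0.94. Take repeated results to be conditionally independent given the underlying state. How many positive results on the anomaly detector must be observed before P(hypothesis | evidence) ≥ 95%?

Prior odds = 0.0067/0.9933 = 67/9933.
False-positive rate = 1 − 0.94 = 0.06; likelihood ratio of a positive = 0.83/0.06 = 83/6.
Target odds: 0.95 ÷ 0.05 = 19.
Require (83/6)ⁿ ≥ 19 ÷ (67/9933) = 188727/67.
(83/6)³ = 571787/216 falls short of 188727/67 but (83/6)⁴ = 47458321/1296 reaches it, so n = 4.

4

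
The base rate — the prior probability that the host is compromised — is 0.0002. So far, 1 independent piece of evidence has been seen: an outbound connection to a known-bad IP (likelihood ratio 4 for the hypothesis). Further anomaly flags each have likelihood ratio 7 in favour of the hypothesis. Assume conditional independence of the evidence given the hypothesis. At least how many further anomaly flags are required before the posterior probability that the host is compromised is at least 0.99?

Prior odds = 0.0002/0.9998 = 1/4999.
Bayes factor of the evidence already in hand = 4.
Odds after that evidence = (1/4999) × 4 = 4/4999.
Target odds = 0.99/0.01 = 99.
Need 7ⁿ ≥ 99 ÷ (4/4999) = 123725.25.
7⁶ = 117649 falls short of 123725.25 but 7⁷ = 823543 reaches it, so n = 7.

7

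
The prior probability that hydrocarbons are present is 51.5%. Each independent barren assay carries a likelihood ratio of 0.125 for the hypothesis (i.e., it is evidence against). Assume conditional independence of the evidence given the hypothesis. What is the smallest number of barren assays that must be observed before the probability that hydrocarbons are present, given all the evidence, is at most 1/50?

Prior odds = 0.515/0.485 = 103/97.
Likelihood ratio per barren assay = 0.125.
Target odds: 0.02 ÷ 0.98 = 1/49.
Require 0.125ⁿ ≤ 1/49 ÷ (103/97) = 97/5047.
0.125¹ = 0.125 is still above 97/5047 but 0.125² = 0.015625 is at or below it, so n = 2.

2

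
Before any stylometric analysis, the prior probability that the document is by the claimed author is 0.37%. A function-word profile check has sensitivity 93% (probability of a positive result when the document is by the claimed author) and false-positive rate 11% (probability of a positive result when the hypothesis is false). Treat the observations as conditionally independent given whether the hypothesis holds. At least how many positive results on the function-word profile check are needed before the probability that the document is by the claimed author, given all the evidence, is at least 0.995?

6

Prior odds: 0.0037 ÷ 0.9963 = 37/9963.
Likelihood ratio of a positive result = 0.93/0.11 = 93/11.
Target odds: 0.995 ÷ 0.005 = 199.
Need (37/9963) × (93/11)ⁿ ≥ 199, i.e. (93/11)ⁿ ≥ 1982637/37.
(93/11)⁵ ≈43196.8 falls short of 1982637/37 but (93/11)⁶ ≈365209 reaches it, so n = 6.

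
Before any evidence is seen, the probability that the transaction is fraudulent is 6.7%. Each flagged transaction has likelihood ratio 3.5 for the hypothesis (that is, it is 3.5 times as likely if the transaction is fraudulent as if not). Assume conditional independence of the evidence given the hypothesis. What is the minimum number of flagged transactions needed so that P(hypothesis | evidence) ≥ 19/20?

5

Prior odds: 0.067 ÷ 0.933 = 67/933.
Likelihood ratio per flagged transaction = 3.5.
Target posterior odds = 0.95/0.05 = 19.
Need (67/933) × 3.5ⁿ ≥ 19, i.e. 3.5ⁿ ≥ 17727/67.
3.5⁴ = 150.0625 falls short of 17727/67 but 3.5⁵ = 525.21875 reaches it, so n = 5.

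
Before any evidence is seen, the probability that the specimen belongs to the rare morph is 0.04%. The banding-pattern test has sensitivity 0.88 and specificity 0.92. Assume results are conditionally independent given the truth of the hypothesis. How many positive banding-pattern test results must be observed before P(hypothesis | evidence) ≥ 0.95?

5

Prior odds: 0.0004 ÷ 0.9996 = 1/2499.
False-positive rate = 1 − 0.92 = 0.08; likelihood ratio of a positive = 0.88/0.08 = 11.
Target posterior odds = 0.95/0.05 = 19.
Require 11ⁿ ≥ 19 ÷ (1/2499) = 47481.
11⁴ = 14641 falls short of 47481 but 11⁵ = 161051 reaches it, so n = 5.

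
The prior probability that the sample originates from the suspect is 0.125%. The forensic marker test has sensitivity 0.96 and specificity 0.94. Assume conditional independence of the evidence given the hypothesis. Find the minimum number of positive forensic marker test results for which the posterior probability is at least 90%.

Prior odds = 0.00125/0.99875 = 1/799.
False-positive rate = 1 − 0.94 = 0.06; likelihood ratio of a positive = 0.96/0.06 = 16.
Target odds: 0.9 ÷ 0.1 = 9.
Need (1/799) × 16ⁿ ≥ 9, i.e. 16ⁿ ≥ 7191.
16³ = 4096 falls short of 7191 but 16⁴ = 65536 reaches it, so n = 4.

4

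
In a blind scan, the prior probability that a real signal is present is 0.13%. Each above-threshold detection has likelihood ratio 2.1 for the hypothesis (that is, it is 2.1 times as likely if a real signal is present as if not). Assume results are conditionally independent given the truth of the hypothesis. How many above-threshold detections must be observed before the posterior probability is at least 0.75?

Prior odds: 0.0013 ÷ 0.9987 = 13/9987.
Likelihood ratio per above-threshold detection = 2.1.
Target odds: 0.75 ÷ 0.25 = 3.
Require 2.1ⁿ ≥ 3 ÷ (13/9987) = 29961/13.
2.1¹⁰ ≈1667.99 falls short of 29961/13 but 2.1¹¹ ≈3502.78 reaches it, so n = 11.

11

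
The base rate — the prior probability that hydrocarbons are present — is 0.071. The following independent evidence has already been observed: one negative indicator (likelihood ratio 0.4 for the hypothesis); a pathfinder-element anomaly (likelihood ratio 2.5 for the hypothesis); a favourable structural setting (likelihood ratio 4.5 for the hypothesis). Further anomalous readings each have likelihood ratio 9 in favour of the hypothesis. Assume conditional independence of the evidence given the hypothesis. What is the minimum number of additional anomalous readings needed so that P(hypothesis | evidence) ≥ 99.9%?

Prior odds = 0.071/0.929 = 71/929.
Combined Bayes factor of the evidence already in hand = 0.4 × 2.5 × 4.5 = 4.5.
Odds after that evidence = (71/929) × 4.5 = 639/1858.
Target odds = 0.999/0.001 = 999.
Need 9ⁿ ≥ 999 ÷ (639/1858) = 206238/71.
9³ = 729 falls short of 206238/71 but 9⁴ = 6561 reaches it, so n = 4.

4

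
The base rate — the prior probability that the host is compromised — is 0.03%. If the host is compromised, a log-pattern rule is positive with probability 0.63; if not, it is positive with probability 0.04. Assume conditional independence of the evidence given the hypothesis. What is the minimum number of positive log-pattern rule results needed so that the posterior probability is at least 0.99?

Prior odds = 0.0003/0.9997 = 3/9997.
Likelihood ratio of a positive = 0.63/0.04 = 15.75.
Target posterior odds = 0.99/0.01 = 99.
Require 15.75ⁿ ≥ 99 ÷ (3/9997) = 329901.
15.75⁴ = 15752961/256 falls short of 329901 but 15.75⁵ = 992436543/1024 reaches it, so n = 5.

5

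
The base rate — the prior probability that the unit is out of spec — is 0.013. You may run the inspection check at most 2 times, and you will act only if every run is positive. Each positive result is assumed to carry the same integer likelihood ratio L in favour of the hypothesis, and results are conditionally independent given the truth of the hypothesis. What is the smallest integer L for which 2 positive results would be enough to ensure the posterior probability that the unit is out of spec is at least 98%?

61

Prior odds = 0.013/0.987 = 13/987.
Target odds = 0.98/0.02 = 49.
Need L² ≥ 49 ÷ (13/987) = 48363/13.
60² = 3600 < 48363/13 ≤ 3721 = 61², so L = 61.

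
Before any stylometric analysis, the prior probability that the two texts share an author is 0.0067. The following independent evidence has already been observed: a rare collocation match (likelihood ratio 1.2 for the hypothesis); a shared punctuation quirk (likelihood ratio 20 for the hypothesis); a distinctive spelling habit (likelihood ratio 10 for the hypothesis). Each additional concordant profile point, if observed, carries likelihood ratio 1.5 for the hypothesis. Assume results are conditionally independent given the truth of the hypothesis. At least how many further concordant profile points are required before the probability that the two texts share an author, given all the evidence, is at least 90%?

Prior odds = 0.0067/0.9933 = 67/9933.
Combined Bayes factor of the evidence already in hand = 1.2 × 20 × 10 = 240.
Odds after that evidence = (67/9933) × 240 = 5360/3311.
Target odds = 0.9/0.1 = 9.
Need 1.5ⁿ ≥ 9 ÷ (5360/3311) = 29799/5360.
1.5⁴ = 5.0625 falls short of 29799/5360 but 1.5⁵ = 7.59375 reaches it, so n = 5.

5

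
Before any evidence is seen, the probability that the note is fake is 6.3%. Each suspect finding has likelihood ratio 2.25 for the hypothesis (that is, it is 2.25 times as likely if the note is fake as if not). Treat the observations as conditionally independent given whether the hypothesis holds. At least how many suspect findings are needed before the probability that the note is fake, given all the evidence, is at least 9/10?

Prior odds: 0.063 ÷ 0.937 = 63/937.
Likelihood ratio per suspect finding = 2.25.
Target posterior odds = 0.9/0.1 = 9.
Need (63/937) × 2.25ⁿ ≥ 9, i.e. 2.25ⁿ ≥ 937/7.
2.25⁶ = 531441/4096 falls short of 937/7 but 2.25⁷ = 4782969/16384 reaches it, so n = 7.

7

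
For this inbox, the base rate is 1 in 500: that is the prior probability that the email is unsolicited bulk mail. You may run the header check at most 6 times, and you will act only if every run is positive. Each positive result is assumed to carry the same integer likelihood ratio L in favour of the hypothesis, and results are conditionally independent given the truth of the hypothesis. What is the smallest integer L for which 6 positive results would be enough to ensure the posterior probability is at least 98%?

6

Prior odds = 0.002/0.998 = 1/499.
Target odds = 0.98/0.02 = 49.
Need L⁶ ≥ 49 ÷ (1/499) = 24451.
5⁶ = 15625 < 24451 ≤ 46656 = 6⁶, so L = 6.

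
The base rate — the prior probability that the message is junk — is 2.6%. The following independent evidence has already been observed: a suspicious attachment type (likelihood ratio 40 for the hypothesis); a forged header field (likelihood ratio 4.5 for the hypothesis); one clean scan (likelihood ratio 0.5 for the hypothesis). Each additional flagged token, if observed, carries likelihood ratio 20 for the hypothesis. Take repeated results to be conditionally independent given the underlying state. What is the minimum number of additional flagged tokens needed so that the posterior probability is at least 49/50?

2

Prior odds = 0.026/0.974 = 13/487.
Combined Bayes factor of the evidence already in hand = 40 × 4.5 × 0.5 = 90.
Odds after that evidence = (13/487) × 90 = 1170/487.
Target odds = 0.98/0.02 = 49.
Need 20ⁿ ≥ 49 ÷ (1170/487) = 23863/1170.
20¹ = 20 falls short of 23863/1170 but 20² = 400 reaches it, so n = 2.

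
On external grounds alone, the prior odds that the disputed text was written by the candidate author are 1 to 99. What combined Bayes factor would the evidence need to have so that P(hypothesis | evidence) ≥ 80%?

Prior odds = 1/99.
Target odds = 0.8/0.2 = 4.
Required Bayes factor = 4 ÷ (1/99) = 396.

396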